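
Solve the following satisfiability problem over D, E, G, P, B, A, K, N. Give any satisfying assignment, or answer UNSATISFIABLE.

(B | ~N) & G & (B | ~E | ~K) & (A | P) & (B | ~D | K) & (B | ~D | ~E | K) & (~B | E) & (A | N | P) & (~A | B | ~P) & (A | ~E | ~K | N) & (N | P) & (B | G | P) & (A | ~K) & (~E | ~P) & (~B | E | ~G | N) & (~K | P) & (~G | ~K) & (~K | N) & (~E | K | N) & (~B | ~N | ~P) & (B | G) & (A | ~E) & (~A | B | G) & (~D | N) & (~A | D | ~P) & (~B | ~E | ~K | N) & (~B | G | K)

Unit clause (G) forces G = True.
In (~G | ~K) only ~K is left, so K = False.
Set D = False.
Set E = False.
  then (~B | E) forces B = False.
  then (B | ~N) forces N = False.
  then (N | P) forces P = True.
  then (~A | D | ~P) forces A = False.
All clauses satisfied.

D=F, E=F, G=T, P=T, B=F, A=F, K=F, N=F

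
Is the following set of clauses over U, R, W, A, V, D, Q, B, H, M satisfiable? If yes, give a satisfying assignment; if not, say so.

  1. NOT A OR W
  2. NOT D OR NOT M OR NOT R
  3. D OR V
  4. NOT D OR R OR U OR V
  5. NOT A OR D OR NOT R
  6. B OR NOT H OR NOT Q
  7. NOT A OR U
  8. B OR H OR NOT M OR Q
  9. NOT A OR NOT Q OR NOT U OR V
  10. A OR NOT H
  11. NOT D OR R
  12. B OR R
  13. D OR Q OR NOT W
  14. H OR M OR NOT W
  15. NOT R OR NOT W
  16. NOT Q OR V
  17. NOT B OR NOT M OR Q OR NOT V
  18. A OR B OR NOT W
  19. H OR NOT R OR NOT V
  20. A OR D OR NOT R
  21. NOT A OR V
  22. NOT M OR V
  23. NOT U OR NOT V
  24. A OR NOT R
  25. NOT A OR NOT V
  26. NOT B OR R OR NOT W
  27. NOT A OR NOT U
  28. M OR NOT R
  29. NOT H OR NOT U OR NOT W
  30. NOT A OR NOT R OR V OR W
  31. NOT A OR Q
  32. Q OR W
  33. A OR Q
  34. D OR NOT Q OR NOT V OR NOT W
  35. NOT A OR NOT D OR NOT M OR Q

U = False, R = False, W = False, A = False, V = True, D = False, Q = True, B = True, H = False, M = True

Set U = False.
  then (NOT A OR U) forces A = False.
  then (A OR NOT H) forces H = False.
  then (A OR NOT R) forces R = False.
  then (A OR Q) forces Q = True.
  then (NOT D OR R) forces D = False.
  then (B OR R) forces B = True.
  then (NOT Q OR V) forces V = True.
  then (NOT B OR R OR NOT W) forces W = False.
Set M = True.
All clauses satisfied.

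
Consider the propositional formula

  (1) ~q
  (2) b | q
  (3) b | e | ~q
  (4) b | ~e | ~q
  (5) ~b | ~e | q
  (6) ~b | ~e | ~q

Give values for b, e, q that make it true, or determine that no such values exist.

b = True; e = False; q = False

Unit clause (~q) forces q = False.
In (b | q) only b is left, so b = True.
In (~b | ~e | q) only ~e is left, so e = False.
All clauses satisfied.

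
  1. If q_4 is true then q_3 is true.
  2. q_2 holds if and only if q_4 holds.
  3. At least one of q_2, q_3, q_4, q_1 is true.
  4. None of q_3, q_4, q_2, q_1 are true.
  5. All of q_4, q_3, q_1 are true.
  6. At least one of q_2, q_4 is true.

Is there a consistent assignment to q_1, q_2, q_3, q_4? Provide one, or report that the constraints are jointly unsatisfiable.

UNSATISFIABLE

Case q_1 = True:
  Constraint (4) is violated (q_1=T) — contradiction.
Case q_1 = False:
  Constraint (5) is violated (q_1=F) — contradiction.
Both cases fail — unsatisfiable.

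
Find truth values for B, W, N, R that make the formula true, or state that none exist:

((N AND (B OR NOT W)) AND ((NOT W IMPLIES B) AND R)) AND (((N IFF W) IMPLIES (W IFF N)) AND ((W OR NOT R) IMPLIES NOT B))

B = True, W = False, N = True, R = True

  (N AND (B OR NOT W)) AND ((NOT W IMPLIES B) AND R) = True
    N AND (B OR NOT W) = True
      B OR NOT W = True
        NOT W = True
    (NOT W IMPLIES B) AND R = True
      NOT W IMPLIES B = True
        NOT W = True
  ((N IFF W) IMPLIES (W IFF N)) AND ((W OR NOT R) IMPLIES NOT B) = True
    (N IFF W) IMPLIES (W IFF N) = True
      N IFF W = False
      W IFF N = False
    (W OR NOT R) IMPLIES NOT B = True
      W OR NOT R = False
        NOT R = False
      NOT B = False
Both conjuncts True, so the formula holds.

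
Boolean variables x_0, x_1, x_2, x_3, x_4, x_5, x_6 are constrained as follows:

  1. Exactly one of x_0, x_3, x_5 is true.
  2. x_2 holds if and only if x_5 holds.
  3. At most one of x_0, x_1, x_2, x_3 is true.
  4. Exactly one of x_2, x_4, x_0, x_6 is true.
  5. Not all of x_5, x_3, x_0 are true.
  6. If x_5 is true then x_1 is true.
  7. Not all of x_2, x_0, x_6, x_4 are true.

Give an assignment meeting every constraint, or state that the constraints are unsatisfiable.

x_0=F; x_1=F; x_2=F; x_3=T; x_4=T; x_5=F; x_6=F

  (1) {x_0, x_3, x_5}: 1 true — exactly one ✓
  (2) x_2=F, x_5=F — same ✓
  (3) {x_0, x_1, x_2, x_3}: 1 true — at most one ✓
  (4) {x_2, x_4, x_0, x_6}: 1 true — exactly one ✓
  (5) {x_5, x_3, x_0}: 1/3 true — not all ✓
  (6) x_5=F ⇒ x_1: vacuous ✓
  (7) {x_2, x_0, x_6, x_4}: 1/4 true — not all ✓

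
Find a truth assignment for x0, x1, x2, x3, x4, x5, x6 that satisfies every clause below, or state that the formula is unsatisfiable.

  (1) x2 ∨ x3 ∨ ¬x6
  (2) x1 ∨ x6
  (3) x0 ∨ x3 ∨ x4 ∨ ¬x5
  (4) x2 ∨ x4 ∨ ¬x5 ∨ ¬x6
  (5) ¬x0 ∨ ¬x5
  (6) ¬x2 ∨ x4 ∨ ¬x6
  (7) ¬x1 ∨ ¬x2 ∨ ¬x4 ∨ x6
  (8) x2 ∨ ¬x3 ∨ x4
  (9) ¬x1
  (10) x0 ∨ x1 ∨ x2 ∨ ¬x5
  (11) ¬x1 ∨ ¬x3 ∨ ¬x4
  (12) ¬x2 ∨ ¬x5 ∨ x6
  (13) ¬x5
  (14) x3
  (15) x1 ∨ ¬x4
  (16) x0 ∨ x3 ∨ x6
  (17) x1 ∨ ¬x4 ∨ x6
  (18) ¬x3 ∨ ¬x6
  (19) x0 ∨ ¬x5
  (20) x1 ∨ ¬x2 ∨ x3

Unsatisfiable

Case x3 = True:
  (¬x1) forces x1 = False.
  (x1 ∨ x6) forces x6 = True.
  Clause (¬x3 ∨ ¬x6) is falsified — contradiction.
Case x3 = False:
  Clause (x3) is falsified — contradiction.
Both cases fail, so the formula is unsatisfiable.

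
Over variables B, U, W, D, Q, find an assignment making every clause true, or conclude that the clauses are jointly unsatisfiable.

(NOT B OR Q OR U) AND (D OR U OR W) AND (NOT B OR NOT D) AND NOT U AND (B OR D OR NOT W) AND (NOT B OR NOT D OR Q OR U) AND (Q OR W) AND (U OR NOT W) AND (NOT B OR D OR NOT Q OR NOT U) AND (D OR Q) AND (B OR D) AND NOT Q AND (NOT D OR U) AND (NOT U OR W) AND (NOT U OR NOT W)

Case U = True:
  Clause (NOT U) is falsified — contradiction.
Case U = False:
  (U OR NOT W) forces W = False.
  (D OR U OR W) forces D = True.
  Clause (NOT D OR U) is falsified — contradiction.
Both cases fail, so the formula is unsatisfiable.

No satisfying assignment exists.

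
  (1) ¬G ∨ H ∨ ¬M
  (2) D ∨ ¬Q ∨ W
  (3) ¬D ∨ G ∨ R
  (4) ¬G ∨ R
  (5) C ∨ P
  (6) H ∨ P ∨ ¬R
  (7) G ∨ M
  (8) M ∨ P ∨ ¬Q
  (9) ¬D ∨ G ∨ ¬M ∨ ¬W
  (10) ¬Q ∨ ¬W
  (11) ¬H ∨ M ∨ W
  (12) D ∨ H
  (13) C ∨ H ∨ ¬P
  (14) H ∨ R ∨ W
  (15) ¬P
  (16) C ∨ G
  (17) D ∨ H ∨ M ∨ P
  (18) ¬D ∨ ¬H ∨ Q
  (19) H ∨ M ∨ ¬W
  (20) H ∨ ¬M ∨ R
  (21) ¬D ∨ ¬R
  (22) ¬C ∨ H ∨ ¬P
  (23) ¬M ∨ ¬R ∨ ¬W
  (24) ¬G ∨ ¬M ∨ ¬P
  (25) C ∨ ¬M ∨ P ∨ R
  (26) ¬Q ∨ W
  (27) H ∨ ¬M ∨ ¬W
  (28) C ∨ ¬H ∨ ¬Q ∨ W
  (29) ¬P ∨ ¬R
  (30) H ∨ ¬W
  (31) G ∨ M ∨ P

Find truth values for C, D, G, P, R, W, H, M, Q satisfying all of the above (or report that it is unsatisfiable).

Unit clause (¬P) forces P = False.
In (C ∨ P) only C is left, so C = True.
Try D = True:
  (¬D ∨ ¬R) forces R = False.
  (¬D ∨ G ∨ R) forces G = True.
  clause (¬G ∨ R) is falsified — backtrack.
So D = False.
  then (D ∨ H) forces H = True.
Set G = False.
  then (G ∨ M) forces M = True.
Set R = False.
Set W = False.
  then (D ∨ ¬Q ∨ W) forces Q = False.
All clauses satisfied.

C: True; D: False; G: False; P: False; R: False; W: False; H: True; M: True; Q: False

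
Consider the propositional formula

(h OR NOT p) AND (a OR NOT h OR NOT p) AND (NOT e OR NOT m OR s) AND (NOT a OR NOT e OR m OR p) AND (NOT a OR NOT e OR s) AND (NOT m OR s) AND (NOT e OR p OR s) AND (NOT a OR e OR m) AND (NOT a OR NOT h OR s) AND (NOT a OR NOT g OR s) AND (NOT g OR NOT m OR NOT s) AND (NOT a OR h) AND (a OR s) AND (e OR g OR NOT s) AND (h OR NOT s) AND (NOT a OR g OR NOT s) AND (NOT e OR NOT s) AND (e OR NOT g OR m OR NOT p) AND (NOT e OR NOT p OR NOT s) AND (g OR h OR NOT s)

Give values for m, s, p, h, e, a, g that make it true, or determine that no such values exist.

m: False; s: True; p: False; h: True; e: False; a: False; g: True

Try m = True:
  (NOT m OR s) forces s = True.
  (NOT g OR NOT m OR NOT s) forces g = False.
  (e OR g OR NOT s) forces e = True.
  clause (NOT e OR NOT s) is falsified — backtrack.
So m = False.
Set s = True.
  then (h OR NOT s) forces h = True.
  then (NOT e OR NOT s) forces e = False.
  then (NOT a OR e OR m) forces a = False.
  then (e OR g OR NOT s) forces g = True.
  then (e OR NOT g OR m OR NOT p) forces p = False.
All clauses satisfied.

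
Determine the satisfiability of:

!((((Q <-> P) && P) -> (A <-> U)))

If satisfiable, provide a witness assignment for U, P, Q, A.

U: True, P: True, Q: True, A: False

  !((((Q <-> P) && P) -> (A <-> U))) = True
    ((Q <-> P) && P) -> (A <-> U) = False
      (Q <-> P) && P = True
        Q <-> P = True
      A <-> U = False
The formula evaluates to True.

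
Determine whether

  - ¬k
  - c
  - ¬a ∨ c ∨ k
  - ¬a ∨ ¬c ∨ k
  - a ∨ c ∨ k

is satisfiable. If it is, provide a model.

Unit clause (¬k) forces k = False.
Unit clause (c) forces c = True.
In (¬a ∨ ¬c ∨ k) only ¬a is left, so a = False.
Check each clause:
  (¬k): ¬k holds.
  (c): c holds.
  (¬a ∨ c ∨ k): ¬a holds.
  (¬a ∨ ¬c ∨ k): ¬a holds.
  (a ∨ c ∨ k): c holds.
All clauses satisfied.

k = False; a = False; c = True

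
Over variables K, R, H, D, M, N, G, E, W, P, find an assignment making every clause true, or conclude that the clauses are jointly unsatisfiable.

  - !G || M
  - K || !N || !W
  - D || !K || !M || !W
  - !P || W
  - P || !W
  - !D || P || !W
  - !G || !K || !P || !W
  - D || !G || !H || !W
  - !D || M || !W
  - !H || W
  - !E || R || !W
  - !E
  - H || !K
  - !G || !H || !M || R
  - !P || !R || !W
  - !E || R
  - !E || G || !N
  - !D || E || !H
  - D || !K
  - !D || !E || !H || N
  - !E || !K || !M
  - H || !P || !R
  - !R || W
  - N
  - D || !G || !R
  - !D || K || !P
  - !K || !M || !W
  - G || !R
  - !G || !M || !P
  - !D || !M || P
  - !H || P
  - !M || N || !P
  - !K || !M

K = False, R = False, H = False, D = False, M = False, N = True, G = False, E = False, W = False, P = False

Unit clause (!E) forces E = False.
Unit clause (N) forces N = True.
Set K = False.
  then (K || !N || !W) forces W = False.
  then (!P || W) forces P = False.
  then (!H || W) forces H = False.
  then (!R || W) forces R = False.
Set D = False.
Set M = False.
  then (!G || M) forces G = False.
All clauses satisfied.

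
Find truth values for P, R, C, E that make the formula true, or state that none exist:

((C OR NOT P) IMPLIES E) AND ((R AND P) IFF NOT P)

P: True; R: False; C: False; E: False

  (C OR NOT P) IMPLIES E = True
    C OR NOT P = False
      NOT P = False
  (R AND P) IFF NOT P = True
    R AND P = False
    NOT P = False
Both conjuncts True, so the formula holds.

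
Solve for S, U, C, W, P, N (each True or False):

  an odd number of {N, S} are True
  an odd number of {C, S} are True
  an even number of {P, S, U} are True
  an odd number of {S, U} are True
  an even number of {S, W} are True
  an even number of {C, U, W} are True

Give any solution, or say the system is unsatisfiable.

S=F, U=T, C=T, W=F, P=T, N=T

{N, S}: 1 true → odd ✓
{C, S}: 1 true → odd ✓
{P, S, U}: 2 true → even ✓
{S, U}: 1 true → odd ✓
{S, W}: 0 true → even ✓
{C, U, W}: 2 true → even ✓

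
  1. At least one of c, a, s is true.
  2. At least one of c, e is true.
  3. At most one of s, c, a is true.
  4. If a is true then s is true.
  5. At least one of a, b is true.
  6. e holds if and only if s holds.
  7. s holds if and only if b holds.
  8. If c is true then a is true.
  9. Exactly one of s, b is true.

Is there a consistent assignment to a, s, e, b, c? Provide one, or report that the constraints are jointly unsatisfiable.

Case a = True:
  (3) with a=T forces s = False.
  Constraint (4) is violated (a=T, s=F) — contradiction.
Case a = False:
  (5) with a=F forces b = True.
  (7) with b=T forces s = True.
  Constraint (9) is violated (s=T, b=T) — contradiction.
Both cases fail — unsatisfiable.

UNSATISFIABLE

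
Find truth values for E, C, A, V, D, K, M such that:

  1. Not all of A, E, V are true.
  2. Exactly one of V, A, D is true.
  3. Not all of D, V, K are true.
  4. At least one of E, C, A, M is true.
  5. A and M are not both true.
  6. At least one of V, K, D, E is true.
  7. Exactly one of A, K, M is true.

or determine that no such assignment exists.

E = True; C = False; A = True; V = False; D = False; K = False; M = False

  (1) {A, E, V}: 2/3 true — not all ✓
  (2) {V, A, D}: 1 true — exactly one ✓
  (3) {D, V, K}: 0/3 true — not all ✓
  (4) {E, C, A, M}: 2 true — at least one ✓
  (5) A=T, M=F — not both ✓
  (6) {V, K, D, E}: 1 true — at least one ✓
  (7) {A, K, M}: 1 true — exactly one ✓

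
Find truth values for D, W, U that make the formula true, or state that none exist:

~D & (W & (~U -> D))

D = False, W = True, U = True

  ~D = True
  W & (~U -> D) = True
    ~U -> D = True
      ~U = False
Both conjuncts True, so the formula holds.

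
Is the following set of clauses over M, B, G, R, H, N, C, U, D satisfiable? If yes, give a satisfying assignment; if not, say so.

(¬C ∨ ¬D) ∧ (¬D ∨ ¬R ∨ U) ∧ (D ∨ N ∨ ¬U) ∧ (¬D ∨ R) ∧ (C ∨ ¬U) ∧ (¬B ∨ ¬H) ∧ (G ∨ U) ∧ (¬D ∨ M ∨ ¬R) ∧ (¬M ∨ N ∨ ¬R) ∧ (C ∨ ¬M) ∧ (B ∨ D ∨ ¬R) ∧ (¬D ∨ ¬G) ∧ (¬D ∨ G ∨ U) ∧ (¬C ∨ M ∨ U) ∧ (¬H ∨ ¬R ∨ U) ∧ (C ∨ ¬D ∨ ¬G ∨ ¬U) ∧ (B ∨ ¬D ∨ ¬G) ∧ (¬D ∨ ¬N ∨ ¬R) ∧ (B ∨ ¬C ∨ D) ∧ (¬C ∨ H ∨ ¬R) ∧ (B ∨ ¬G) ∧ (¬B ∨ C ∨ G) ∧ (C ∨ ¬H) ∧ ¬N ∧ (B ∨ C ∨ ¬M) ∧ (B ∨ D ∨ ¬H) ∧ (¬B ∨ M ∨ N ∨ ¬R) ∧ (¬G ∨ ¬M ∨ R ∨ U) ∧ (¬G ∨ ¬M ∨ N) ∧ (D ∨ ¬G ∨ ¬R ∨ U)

Unit clause (¬N) forces N = False.
Try M = True:
  (¬M ∨ N ∨ ¬R) forces R = False.
  (¬D ∨ R) forces D = False.
  (D ∨ N ∨ ¬U) forces U = False.
  (G ∨ U) forces G = True.
  clause (¬G ∨ ¬M ∨ R ∨ U) is falsified — backtrack.
So M = False.
Set B = True.
  then (¬B ∨ ¬H) forces H = False.
  then (¬B ∨ M ∨ N ∨ ¬R) forces R = False.
  then (¬D ∨ R) forces D = False.
  then (D ∨ N ∨ ¬U) forces U = False.
  then (G ∨ U) forces G = True.
  then (¬C ∨ M ∨ U) forces C = False.
All clauses satisfied.

M = False, B = True, G = True, R = False, H = False, N = False, C = False, U = False, D = False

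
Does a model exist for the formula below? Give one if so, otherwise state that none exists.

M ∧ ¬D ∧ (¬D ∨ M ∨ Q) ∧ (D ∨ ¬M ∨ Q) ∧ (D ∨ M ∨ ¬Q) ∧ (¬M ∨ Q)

Unit clause (M) forces M = True.
Unit clause (¬D) forces D = False.
In (D ∨ ¬M ∨ Q) only Q is left, so Q = True.
Check each clause:
  (M): M holds.
  (¬D): ¬D holds.
  (¬D ∨ M ∨ Q): ¬D holds.
  (D ∨ ¬M ∨ Q): Q holds.
  (D ∨ M ∨ ¬Q): M holds.
  (¬M ∨ Q): Q holds.
All clauses satisfied.

Q: True, D: False, M: True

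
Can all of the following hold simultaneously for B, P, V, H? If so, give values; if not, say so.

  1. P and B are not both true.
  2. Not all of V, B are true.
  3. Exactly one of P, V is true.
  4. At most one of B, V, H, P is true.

B: False, P: False, V: True, H: False

  (1) P=F, B=F — not both ✓
  (2) {V, B}: 1/2 true — not all ✓
  (3) {P, V}: 1 true — exactly one ✓
  (4) {B, V, H, P}: 1 true — at most one ✓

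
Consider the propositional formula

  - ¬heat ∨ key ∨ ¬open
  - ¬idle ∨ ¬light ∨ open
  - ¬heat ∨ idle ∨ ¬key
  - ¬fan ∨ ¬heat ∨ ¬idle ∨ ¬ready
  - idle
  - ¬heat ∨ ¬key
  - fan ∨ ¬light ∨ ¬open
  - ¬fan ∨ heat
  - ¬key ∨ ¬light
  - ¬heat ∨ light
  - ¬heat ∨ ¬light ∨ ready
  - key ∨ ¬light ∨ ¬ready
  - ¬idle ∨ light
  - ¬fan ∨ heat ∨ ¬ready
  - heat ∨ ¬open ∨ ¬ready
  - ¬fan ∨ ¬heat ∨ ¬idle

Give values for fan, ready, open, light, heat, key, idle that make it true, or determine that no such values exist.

Case idle = True:
  (¬idle ∨ light) forces light = True.
  (¬idle ∨ ¬light ∨ open) forces open = True.
  (fan ∨ ¬light ∨ ¬open) forces fan = True.
  (¬fan ∨ heat) forces heat = True.
  Clause (¬fan ∨ ¬heat ∨ ¬idle) is falsified — contradiction.
Case idle = False:
  Clause (idle) is falsified — contradiction.
Both cases fail, so the formula is unsatisfiable.

No satisfying assignment exists.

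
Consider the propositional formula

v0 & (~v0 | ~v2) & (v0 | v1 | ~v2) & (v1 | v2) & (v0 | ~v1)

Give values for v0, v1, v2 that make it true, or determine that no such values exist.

v0 = True; v1 = True; v2 = False

Unit clause (v0) forces v0 = True.
In (~v0 | ~v2) only ~v2 is left, so v2 = False.
In (v1 | v2) only v1 is left, so v1 = True.
All clauses satisfied.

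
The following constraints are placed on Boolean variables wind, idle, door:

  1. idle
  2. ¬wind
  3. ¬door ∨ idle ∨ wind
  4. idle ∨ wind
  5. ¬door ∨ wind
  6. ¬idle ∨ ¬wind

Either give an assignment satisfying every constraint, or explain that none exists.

wind = False, idle = True, door = False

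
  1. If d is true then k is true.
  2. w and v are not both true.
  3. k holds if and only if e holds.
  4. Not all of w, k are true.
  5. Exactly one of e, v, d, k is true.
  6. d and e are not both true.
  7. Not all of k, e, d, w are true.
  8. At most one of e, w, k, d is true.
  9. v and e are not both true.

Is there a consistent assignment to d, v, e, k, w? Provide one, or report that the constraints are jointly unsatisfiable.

d: False, v: True, e: False, k: False, w: False

  (1) d=F ⇒ k: vacuous ✓
  (2) w=F, v=T — not both ✓
  (3) k=F, e=F — same ✓
  (4) {w, k}: 0/2 true — not all ✓
  (5) {e, v, d, k}: 1 true — exactly one ✓
  (6) d=F, e=F — not both ✓
  (7) {k, e, d, w}: 0/4 true — not all ✓
  (8) {e, w, k, d}: 0 true — at most one ✓
  (9) v=T, e=F — not both ✓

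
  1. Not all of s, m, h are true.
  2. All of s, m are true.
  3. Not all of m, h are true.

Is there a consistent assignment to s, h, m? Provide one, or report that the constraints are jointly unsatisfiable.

s: True, h: False, m: True

  (1) {s, m, h}: 2/3 true — not all ✓
  (2) {s, m}: all 2 true ✓
  (3) {m, h}: 1/2 true — not all ✓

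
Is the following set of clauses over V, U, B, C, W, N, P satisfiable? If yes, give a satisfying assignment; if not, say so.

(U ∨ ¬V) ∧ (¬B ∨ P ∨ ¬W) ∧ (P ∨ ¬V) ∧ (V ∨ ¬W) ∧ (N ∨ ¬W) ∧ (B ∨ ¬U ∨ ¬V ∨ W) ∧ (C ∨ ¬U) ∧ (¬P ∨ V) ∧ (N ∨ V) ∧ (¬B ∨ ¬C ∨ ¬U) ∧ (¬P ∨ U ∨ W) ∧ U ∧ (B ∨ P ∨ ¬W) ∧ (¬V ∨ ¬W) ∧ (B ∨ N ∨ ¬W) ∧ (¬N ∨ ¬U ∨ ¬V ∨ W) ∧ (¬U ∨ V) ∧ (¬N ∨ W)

Case U = True:
  (C ∨ ¬U) forces C = True.
  (¬B ∨ ¬C ∨ ¬U) forces B = False.
  (¬U ∨ V) forces V = True.
  (P ∨ ¬V) forces P = True.
  (B ∨ ¬U ∨ ¬V ∨ W) forces W = True.
  Clause (¬V ∨ ¬W) is falsified — contradiction.
Case U = False:
  Clause (U) is falsified — contradiction.
Both cases fail, so the formula is unsatisfiable.

The formula is unsatisfiable.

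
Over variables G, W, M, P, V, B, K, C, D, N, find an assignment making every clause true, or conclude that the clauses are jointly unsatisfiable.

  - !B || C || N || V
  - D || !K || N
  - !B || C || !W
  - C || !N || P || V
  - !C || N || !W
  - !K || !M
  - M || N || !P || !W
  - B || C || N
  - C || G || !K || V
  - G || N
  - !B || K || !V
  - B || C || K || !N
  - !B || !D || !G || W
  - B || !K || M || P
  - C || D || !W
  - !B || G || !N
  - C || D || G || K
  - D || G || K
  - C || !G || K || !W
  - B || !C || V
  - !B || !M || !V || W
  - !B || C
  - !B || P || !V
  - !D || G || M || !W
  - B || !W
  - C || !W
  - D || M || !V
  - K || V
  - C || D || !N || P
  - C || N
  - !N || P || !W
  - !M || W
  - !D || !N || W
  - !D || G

G = True, W = False, M = False, P = True, V = False, B = False, K = True, C = False, D = False, N = True

Set G = True.
Set W = False.
  then (!M || W) forces M = False.
Set P = True.
Set V = False.
  then (K || V) forces K = True.
Set B = False.
  then (B || !C || V) forces C = False.
  then (C || N) forces N = True.
  then (!D || !N || W) forces D = False.
All clauses satisfied.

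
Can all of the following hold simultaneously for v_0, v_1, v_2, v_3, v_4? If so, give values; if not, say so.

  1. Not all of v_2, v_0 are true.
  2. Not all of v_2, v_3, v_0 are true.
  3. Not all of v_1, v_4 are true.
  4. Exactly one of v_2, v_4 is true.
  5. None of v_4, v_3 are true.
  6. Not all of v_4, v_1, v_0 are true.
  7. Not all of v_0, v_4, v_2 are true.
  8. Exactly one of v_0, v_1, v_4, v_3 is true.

v_0 = False; v_1 = True; v_2 = True; v_3 = False; v_4 = False

  (1) {v_2, v_0}: 1/2 true — not all ✓
  (2) {v_2, v_3, v_0}: 1/3 true — not all ✓
  (3) {v_1, v_4}: 1/2 true — not all ✓
  (4) {v_2, v_4}: 1 true — exactly one ✓
  (5) {v_4, v_3}: 0 true — none ✓
  (6) {v_4, v_1, v_0}: 1/3 true — not all ✓
  (7) {v_0, v_4, v_2}: 1/3 true — not all ✓
  (8) {v_0, v_1, v_4, v_3}: 1 true — exactly one ✓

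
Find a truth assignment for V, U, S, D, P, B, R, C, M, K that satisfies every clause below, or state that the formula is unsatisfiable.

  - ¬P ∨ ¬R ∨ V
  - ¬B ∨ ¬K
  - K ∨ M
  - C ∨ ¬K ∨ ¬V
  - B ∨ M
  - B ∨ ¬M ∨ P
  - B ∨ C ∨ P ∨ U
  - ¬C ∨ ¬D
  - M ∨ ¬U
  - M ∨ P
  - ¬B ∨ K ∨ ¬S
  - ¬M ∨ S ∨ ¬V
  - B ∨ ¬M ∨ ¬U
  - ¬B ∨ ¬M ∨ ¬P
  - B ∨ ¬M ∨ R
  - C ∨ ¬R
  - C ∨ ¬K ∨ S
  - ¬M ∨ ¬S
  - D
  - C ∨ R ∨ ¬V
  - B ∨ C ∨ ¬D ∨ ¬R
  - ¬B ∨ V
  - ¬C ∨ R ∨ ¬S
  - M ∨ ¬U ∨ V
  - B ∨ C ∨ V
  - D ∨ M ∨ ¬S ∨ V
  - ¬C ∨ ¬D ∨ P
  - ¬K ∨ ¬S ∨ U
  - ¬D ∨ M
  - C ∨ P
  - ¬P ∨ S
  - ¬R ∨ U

Case D = True:
  (¬C ∨ ¬D) forces C = False.
  (C ∨ ¬R) forces R = False.
  (C ∨ R ∨ ¬V) forces V = False.
  (¬B ∨ V) forces B = False.
  Clause (B ∨ C ∨ V) is falsified — contradiction.
Case D = False:
  Clause (D) is falsified — contradiction.
Both cases fail, so the formula is unsatisfiable.

No satisfying assignment exists.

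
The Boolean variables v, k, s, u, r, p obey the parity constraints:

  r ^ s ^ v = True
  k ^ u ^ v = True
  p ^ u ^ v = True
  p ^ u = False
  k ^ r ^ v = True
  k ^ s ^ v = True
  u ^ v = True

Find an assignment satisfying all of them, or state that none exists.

v: True; k: False; s: False; u: False; r: False; p: False

r ^ s ^ v = F ^ F ^ T = True ✓
k ^ u ^ v = F ^ F ^ T = True ✓
p ^ u ^ v = F ^ F ^ T = True ✓
p ^ u = F ^ F = False ✓
k ^ r ^ v = F ^ F ^ T = True ✓
k ^ s ^ v = F ^ F ^ T = True ✓
u ^ v = F ^ T = True ✓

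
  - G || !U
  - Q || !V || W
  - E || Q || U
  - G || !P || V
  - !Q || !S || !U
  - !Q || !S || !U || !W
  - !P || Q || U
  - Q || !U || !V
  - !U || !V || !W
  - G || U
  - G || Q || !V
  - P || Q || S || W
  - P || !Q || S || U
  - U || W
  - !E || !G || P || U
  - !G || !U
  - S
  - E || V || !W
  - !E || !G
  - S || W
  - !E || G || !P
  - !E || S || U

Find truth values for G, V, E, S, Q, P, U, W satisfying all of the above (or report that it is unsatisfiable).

G = True; V = True; E = False; S = True; Q = True; P = True; U = False; W = True

Unit clause (S) forces S = True.
Try G = False:
  (G || !U) forces U = False.
  clause (G || U) is falsified — backtrack.
So G = True.
  then (!G || !U) forces U = False.
  then (!E || !G) forces E = False.
  then (E || Q || U) forces Q = True.
  then (U || W) forces W = True.
  then (E || V || !W) forces V = True.
Set P = True.
All clauses satisfied.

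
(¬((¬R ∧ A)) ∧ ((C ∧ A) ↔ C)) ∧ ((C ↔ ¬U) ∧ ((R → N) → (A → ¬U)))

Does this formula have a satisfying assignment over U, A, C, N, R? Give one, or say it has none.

U=T, A=F, C=F, N=T, R=F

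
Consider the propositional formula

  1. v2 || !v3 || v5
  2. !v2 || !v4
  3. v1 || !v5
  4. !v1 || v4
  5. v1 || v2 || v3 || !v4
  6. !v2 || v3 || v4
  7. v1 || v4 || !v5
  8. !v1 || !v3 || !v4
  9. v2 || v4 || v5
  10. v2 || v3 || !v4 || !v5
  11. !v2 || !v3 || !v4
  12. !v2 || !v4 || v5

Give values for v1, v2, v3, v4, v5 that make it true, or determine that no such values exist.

v1 = True, v2 = False, v3 = False, v4 = True, v5 = False

Set v1 = True.
  then (!v1 || v4) forces v4 = True.
  then (!v1 || !v3 || !v4) forces v3 = False.
  then (!v2 || !v4) forces v2 = False.
  then (v2 || v3 || !v4 || !v5) forces v5 = False.
All clauses satisfied.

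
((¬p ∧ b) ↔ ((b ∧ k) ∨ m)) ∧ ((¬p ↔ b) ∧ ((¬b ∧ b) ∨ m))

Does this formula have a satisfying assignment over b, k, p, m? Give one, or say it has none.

b=T, k=F, p=F, m=T

  (¬p ∧ b) ↔ ((b ∧ k) ∨ m) = True
    ¬p ∧ b = True
      ¬p = True
    (b ∧ k) ∨ m = True
      b ∧ k = False
  (¬p ↔ b) ∧ ((¬b ∧ b) ∨ m) = True
    ¬p ↔ b = True
      ¬p = True
    (¬b ∧ b) ∨ m = True
      ¬b ∧ b = False
        ¬b = False
Both conjuncts True, so the formula holds.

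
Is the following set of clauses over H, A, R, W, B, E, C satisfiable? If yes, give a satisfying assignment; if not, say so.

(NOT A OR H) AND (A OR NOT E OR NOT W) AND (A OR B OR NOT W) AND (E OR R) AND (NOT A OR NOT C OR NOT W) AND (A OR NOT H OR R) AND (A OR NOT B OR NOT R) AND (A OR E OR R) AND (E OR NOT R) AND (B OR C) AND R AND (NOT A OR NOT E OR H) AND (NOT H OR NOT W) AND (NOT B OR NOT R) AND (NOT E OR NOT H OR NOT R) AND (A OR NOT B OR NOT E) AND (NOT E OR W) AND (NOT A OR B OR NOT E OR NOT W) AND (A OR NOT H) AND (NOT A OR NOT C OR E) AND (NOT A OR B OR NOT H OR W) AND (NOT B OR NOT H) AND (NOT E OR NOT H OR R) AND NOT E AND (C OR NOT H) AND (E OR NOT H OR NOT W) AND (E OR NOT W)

Case R = True:
  (E OR NOT R) forces E = True.
  Clause (NOT E) is falsified — contradiction.
Case R = False:
  Clause (R) is falsified — contradiction.
Both cases fail, so the formula is unsatisfiable.

Unsatisfiable — no assignment works.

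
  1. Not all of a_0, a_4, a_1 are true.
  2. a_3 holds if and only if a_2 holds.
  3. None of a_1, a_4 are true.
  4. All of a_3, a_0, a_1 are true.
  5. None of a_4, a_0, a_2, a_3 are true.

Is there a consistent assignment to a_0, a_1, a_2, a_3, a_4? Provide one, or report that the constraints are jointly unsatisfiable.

The formula is unsatisfiable.

Case a_0 = True:
  Constraint (5) is violated (a_0=T) — contradiction.
Case a_0 = False:
  Constraint (4) is violated (a_0=F) — contradiction.
Both cases fail — unsatisfiable.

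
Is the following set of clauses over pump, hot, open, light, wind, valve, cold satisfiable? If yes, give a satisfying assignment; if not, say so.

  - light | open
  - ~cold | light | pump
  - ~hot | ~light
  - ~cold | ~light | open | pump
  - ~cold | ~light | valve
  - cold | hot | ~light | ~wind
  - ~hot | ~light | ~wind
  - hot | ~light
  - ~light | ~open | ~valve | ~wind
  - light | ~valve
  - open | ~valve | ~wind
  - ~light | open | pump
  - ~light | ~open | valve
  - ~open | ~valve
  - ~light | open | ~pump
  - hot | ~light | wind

Set pump = True.
Set hot = True.
  then (~hot | ~light) forces light = False.
  then (light | ~valve) forces valve = False.
  then (light | open) forces open = True.
Set wind = True.
Set cold = False.
All clauses satisfied.

pump = True, hot = True, open = True, light = False, wind = True, valve = False, cold = False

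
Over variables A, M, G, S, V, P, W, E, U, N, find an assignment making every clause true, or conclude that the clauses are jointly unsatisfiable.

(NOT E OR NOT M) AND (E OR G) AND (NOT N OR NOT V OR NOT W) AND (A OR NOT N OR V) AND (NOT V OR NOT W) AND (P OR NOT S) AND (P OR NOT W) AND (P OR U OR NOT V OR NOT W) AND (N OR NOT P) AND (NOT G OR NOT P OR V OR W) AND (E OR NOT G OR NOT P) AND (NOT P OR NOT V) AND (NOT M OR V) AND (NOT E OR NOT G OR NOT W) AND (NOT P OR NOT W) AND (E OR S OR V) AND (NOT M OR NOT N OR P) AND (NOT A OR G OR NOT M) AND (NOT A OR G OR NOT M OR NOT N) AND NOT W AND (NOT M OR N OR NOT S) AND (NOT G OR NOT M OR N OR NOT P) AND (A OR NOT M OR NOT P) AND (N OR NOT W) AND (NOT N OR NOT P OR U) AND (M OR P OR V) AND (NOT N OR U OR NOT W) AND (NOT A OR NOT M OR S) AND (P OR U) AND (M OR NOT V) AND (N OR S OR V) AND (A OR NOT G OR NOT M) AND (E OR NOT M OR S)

Unit clause (NOT W) forces W = False.
Set A = True.
Set M = False.
  then (M OR NOT V) forces V = False.
  then (M OR P OR V) forces P = True.
  then (N OR NOT P) forces N = True.
  then (NOT G OR NOT P OR V OR W) forces G = False.
  then (NOT N OR NOT P OR U) forces U = True.
  then (E OR G) forces E = True.
Set S = True.
All clauses satisfied.

A: True, M: False, G: False, S: True, V: False, P: True, W: False, E: True, U: True, N: True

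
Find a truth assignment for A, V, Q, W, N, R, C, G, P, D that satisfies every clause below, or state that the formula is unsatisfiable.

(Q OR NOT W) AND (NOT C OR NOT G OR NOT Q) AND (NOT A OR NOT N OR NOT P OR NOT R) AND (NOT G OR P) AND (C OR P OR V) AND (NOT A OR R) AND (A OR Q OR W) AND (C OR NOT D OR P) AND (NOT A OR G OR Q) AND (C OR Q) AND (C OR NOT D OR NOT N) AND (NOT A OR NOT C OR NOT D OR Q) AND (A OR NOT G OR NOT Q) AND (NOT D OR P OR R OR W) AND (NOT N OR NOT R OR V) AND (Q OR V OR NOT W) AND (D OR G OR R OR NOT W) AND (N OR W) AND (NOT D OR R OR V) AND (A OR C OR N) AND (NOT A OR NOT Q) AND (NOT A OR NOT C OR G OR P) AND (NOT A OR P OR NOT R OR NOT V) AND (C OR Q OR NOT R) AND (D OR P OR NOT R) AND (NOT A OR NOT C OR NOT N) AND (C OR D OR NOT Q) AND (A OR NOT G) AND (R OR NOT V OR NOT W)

Set A = False.
  then (A OR NOT G) forces G = False.
Set V = True.
Try Q = False:
  (Q OR NOT W) forces W = False.
  clause (A OR Q OR W) is falsified — backtrack.
So Q = True.
Set W = True.
  then (R OR NOT V OR NOT W) forces R = True.
Set N = False.
  then (A OR C OR N) forces C = True.
Set P = True.
Set D = True.
All clauses satisfied.

A = False; V = True; Q = True; W = True; N = False; R = True; C = True; G = False; P = True; D = True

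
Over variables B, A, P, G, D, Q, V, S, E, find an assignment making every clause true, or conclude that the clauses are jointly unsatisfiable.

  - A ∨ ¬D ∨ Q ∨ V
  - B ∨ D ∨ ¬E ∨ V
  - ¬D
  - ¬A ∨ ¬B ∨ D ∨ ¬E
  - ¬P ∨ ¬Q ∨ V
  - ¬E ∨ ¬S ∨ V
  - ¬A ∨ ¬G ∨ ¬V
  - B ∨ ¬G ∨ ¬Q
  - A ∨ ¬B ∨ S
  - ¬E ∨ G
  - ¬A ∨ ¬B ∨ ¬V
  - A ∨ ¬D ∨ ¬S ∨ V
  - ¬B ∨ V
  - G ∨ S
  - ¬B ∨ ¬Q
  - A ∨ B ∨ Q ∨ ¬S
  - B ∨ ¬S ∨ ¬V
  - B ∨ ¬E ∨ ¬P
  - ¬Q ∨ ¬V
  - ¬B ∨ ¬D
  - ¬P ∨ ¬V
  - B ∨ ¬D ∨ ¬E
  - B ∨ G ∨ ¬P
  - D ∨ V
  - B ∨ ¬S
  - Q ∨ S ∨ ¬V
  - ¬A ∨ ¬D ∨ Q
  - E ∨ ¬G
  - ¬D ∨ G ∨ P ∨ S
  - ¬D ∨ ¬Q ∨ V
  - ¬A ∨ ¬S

B=T; A=F; P=F; G=T; D=F; Q=F; V=T; S=T; E=T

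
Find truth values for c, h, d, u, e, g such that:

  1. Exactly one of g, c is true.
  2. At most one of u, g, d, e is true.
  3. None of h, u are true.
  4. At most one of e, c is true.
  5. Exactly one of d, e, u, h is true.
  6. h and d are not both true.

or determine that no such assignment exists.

c = True, h = False, d = True, u = False, e = False, g = False

  (1) {g, c}: 1 true — exactly one ✓
  (2) {u, g, d, e}: 1 true — at most one ✓
  (3) {h, u}: 0 true — none ✓
  (4) {e, c}: 1 true — at most one ✓
  (5) {d, e, u, h}: 1 true — exactly one ✓
  (6) h=F, d=T — not both ✓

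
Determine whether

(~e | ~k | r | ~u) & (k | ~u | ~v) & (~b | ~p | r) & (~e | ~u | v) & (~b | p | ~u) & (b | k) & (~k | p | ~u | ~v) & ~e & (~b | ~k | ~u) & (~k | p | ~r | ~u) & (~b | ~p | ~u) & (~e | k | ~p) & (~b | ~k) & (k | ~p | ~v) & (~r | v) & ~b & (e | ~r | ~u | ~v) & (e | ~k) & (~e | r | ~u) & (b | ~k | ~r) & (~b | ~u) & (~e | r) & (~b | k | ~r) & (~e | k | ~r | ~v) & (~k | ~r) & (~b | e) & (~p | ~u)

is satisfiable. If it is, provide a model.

Unsatisfiable — no assignment works.

Case b = True:
  Clause (~b) is falsified — contradiction.
Case b = False:
  (b | k) forces k = True.
  (~e) forces e = False.
  Clause (e | ~k) is falsified — contradiction.
Both cases fail, so the formula is unsatisfiable.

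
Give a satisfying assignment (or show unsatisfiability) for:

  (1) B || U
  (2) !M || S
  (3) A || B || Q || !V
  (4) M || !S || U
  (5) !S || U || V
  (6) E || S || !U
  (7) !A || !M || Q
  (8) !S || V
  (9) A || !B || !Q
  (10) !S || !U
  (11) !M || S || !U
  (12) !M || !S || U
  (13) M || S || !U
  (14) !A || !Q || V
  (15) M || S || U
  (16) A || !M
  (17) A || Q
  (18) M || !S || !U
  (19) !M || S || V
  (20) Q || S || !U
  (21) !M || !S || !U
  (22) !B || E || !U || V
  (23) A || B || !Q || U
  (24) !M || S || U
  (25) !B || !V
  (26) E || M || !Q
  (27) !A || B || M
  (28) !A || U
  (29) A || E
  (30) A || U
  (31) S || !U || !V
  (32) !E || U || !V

UNSATISFIABLE

Case S = True:
  (!S || V) forces V = True.
  (!S || !U) forces U = False.
  (B || U) forces B = True.
  Clause (!B || !V) is falsified — contradiction.
Case S = False:
  (!M || S) forces M = False.
  (M || S || !U) forces U = False.
  Clause (M || S || U) is falsified — contradiction.
Both cases fail, so the formula is unsatisfiable.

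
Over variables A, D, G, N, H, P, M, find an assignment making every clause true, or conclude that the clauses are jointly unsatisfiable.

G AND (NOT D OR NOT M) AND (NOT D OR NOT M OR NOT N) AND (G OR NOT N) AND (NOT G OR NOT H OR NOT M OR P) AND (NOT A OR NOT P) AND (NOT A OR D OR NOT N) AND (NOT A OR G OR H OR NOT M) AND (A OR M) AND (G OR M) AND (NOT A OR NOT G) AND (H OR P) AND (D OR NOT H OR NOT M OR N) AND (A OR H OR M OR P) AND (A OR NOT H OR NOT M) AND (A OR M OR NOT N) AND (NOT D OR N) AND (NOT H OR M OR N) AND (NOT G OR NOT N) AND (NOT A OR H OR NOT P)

A = False, D = False, G = True, N = False, H = False, P = True, M = True

Unit clause (G) forces G = True.
In (NOT A OR NOT G) only NOT A is left, so A = False.
In (NOT G OR NOT N) only NOT N is left, so N = False.
In (A OR M) only M is left, so M = True.
In (A OR NOT H OR NOT M) only NOT H is left, so H = False.
In (NOT D OR N) only NOT D is left, so D = False.
In (H OR P) only P is left, so P = True.
All clauses satisfied.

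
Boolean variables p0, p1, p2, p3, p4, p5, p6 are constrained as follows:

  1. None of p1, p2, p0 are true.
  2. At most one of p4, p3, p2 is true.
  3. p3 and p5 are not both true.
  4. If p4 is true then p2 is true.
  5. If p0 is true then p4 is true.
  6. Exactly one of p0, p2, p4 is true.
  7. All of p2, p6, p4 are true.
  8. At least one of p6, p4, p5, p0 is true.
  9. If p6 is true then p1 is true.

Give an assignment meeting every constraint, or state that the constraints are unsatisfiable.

Case p2 = True:
  Constraint (1) is violated (p2=T) — contradiction.
Case p2 = False:
  Constraint (7) is violated (p2=F) — contradiction.
Both cases fail — unsatisfiable.

The formula is unsatisfiable.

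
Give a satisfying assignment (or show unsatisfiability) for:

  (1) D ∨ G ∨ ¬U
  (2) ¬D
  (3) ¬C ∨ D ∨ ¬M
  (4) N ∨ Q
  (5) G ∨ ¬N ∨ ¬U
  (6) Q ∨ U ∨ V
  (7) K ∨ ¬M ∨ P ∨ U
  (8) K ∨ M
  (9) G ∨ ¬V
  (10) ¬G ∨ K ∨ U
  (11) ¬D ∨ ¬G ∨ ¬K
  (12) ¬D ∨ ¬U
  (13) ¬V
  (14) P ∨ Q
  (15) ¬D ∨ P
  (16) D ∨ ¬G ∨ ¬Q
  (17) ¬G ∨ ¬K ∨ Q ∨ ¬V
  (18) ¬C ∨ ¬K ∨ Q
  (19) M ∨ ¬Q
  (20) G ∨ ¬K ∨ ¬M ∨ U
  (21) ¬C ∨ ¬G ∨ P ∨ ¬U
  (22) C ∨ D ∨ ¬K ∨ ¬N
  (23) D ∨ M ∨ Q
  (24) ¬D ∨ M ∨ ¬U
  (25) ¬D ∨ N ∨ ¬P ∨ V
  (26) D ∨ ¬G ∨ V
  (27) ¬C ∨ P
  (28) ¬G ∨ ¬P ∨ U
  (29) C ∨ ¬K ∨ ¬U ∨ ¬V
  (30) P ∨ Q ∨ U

Unit clause (¬D) forces D = False.
Unit clause (¬V) forces V = False.
In (D ∨ ¬G ∨ V) only ¬G is left, so G = False.
In (D ∨ G ∨ ¬U) only ¬U is left, so U = False.
In (Q ∨ U ∨ V) only Q is left, so Q = True.
In (M ∨ ¬Q) only M is left, so M = True.
In (G ∨ ¬K ∨ ¬M ∨ U) only ¬K is left, so K = False.
In (¬C ∨ D ∨ ¬M) only ¬C is left, so C = False.
In (K ∨ ¬M ∨ P ∨ U) only P is left, so P = True.
Set N = False.
All clauses satisfied.

Q = True, D = False, N = False, K = False, M = True, G = False, V = False, P = True, U = False, C = False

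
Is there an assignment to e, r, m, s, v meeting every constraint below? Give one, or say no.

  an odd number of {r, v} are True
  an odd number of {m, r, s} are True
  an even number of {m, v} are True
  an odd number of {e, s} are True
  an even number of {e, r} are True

e = True; r = True; m = False; s = False; v = False

{r, v}: 1 true → odd ✓
{m, r, s}: 1 true → odd ✓
{m, v}: 0 true → even ✓
{e, s}: 1 true → odd ✓
{e, r}: 2 true → even ✓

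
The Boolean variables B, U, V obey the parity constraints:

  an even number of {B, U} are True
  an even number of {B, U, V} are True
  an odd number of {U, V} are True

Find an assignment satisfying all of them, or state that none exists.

B: True; U: True; V: False

{B, U}: 2 true → even ✓
{B, U, V}: 2 true → even ✓
{U, V}: 1 true → odd ✓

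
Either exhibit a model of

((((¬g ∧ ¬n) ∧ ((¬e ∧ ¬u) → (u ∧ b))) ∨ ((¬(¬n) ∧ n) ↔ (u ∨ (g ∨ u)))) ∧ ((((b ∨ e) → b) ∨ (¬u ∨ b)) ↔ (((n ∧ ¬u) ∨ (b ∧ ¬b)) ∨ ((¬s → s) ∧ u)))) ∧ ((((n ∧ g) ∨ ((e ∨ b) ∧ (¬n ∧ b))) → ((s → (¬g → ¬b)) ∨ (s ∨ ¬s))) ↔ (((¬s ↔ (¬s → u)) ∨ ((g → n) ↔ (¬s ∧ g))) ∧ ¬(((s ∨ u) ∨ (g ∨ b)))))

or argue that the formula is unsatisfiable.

The conjunct (((n ∧ g) ∨ ((e ∨ b) ∧ (¬n ∧ b))) → ((s → (¬g → ¬b)) ∨ (s ∨ ¬s))) ↔ (((¬s ↔ (¬s → u)) ∨ ((g → n) ↔ (¬s ∧ g))) ∧ ¬(((s ∨ u) ∨ (g ∨ b)))) is unsatisfiable on its own:
  s = True: this becomes (((n ∧ g) ∨ ((e ∨ b) ∧ (¬n ∧ b))) → True) ↔ (¬((g → n)) ∧ False) = False.
  s = False: simplifies to (u ∨ ((g → n) ↔ g)) ∧ ¬((u ∨ (g ∨ b))).
    g = True: the conjunct ¬((u ∨ (g ∨ b))) becomes ¬((u ∨ True)) = False.
    g = False: simplifies to u ∧ ¬((u ∨ b)).
      u = True: the conjunct ¬((u ∨ b)) becomes ¬((True ∨ b)) = False.
      u = False: the conjunct u is False.
So the whole conjunction is unsatisfiable.

The formula is unsatisfiable.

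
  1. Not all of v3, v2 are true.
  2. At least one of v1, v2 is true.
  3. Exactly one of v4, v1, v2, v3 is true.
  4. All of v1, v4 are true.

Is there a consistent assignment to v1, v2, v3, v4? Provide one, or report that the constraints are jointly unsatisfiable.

No satisfying assignment exists.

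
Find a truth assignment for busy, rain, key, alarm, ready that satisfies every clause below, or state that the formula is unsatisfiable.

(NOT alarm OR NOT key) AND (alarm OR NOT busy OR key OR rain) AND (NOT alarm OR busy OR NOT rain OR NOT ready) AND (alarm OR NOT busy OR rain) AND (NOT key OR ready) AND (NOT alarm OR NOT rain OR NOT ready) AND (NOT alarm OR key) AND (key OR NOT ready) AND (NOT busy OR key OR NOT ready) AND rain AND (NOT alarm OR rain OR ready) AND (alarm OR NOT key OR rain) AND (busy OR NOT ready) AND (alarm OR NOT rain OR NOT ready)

busy = False, rain = True, key = False, alarm = False, ready = False

Unit clause (rain) forces rain = True.
Set busy = False.
  then (busy OR NOT ready) forces ready = False.
  then (NOT key OR ready) forces key = False.
  then (NOT alarm OR key) forces alarm = False.
All clauses satisfied.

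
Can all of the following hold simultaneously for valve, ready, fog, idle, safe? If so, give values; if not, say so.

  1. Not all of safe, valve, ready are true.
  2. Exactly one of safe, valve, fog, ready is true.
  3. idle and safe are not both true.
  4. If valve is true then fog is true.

valve = False; ready = True; fog = False; idle = True; safe = False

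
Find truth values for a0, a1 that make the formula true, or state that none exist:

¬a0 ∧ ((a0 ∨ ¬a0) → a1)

a0: False, a1: True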